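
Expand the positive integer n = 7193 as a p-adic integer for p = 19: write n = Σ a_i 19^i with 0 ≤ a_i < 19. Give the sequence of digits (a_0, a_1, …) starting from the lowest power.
(a_0, a_1, …) = (11, 17, 0, 1)

Repeated division by 19 gives the digits low-to-high: 7193 = 11 + 17·19^1 + 1·19^3. Digit sequence: (11, 17, 0, 1).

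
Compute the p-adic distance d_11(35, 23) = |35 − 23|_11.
d_11(35, 23) = 1

Step 1 — x − y = 35 − 23 = 12. Step 2 — v_11(12) = 0 (factor: 12 = (11^0 · 12); the sign does not affect v_p). Step 3 — |x − y|_11 = 11^{0} = 1.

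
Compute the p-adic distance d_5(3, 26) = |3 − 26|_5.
d_5(3, 26) = 1

Step 1 — x − y = 3 − 26 = -23. Step 2 — v_5(-23) = 0 (factor: -23 = −(5^0 · 23); the sign does not affect v_p). Step 3 — |x − y|_5 = 5^{0} = 1.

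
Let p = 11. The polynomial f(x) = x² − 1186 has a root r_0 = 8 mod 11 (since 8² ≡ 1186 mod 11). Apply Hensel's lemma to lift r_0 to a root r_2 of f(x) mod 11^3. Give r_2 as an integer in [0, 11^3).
r_2 = 305 (mod 1331)

Hensel's recurrence: r_{i+1} = r_i − f(r_i)·(f′(r_i))^{-1} mod 11^{i+2}, with f′(x) = 2x. Iterate:
  r_0 = 8 (mod 11)
  r_1 = 63 (mod 121)
  r_2 = 305 (mod 1331)
Final: r_2 = 305, and one checks f(r_2) ≡ 0 mod 11^3.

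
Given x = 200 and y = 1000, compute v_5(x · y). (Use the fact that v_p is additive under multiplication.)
v_5(200000) = 5

v_p(x) = 2 (factor: 200 = 5^2 · 8); v_p(y) = 3 (factor: 1000 = 5^3 · 8). Additivity: v_p(xy) = v_p(x) + v_p(y) = 2 + 3 = 5. (Direct check: xy = 200000 = 5^5 · (64).)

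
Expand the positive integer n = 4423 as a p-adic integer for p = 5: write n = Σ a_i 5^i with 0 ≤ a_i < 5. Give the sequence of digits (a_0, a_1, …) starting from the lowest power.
(a_0, a_1, …) = (3, 4, 1, 0, 2, 1)

Repeated division by 5 gives the digits low-to-high: 4423 = 3 + 4·5^1 + 1·5^2 + 2·5^4 + 1·5^5. Digit sequence: (3, 4, 1, 0, 2, 1).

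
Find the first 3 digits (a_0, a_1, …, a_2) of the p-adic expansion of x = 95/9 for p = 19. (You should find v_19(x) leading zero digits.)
(a_0, …, a_2) = (0, 9, 8)

v_19(95/9) = 1, so a_0 = ... = a_0 = 0. Factor out: x = 19^1 · u with u = 5/9 a unit in ℤ_19. Expand u iteratively via a_{v+i} = u_i mod 19, u_{i+1} = (u_i − a_{v+i})/19:
  u_0 = 5/9;  a_1 = 9;  u_1 = (u_0 − 9)/19 = -4/9
  u_1 = -4/9;  a_2 = 8;  u_2 = (u_1 − 8)/19 = -4/9
Digits: (0, 9, 8).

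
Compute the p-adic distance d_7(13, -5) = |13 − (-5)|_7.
d_7(13, -5) = 1

Step 1 — x − y = 13 − (-5) = 18. Step 2 — v_7(18) = 0 (factor: 18 = (7^0 · 18); the sign does not affect v_p). Step 3 — |x − y|_7 = 7^{0} = 1.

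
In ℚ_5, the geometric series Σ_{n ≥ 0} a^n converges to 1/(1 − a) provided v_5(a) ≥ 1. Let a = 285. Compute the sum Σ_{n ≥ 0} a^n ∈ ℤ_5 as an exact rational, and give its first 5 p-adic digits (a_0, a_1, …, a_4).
Σ a^n = 1/(1 − a) = -1/284;  first 5 digits = (1, 2, 0, 0, 0)

v_5(a) = 1 ≥ 1, so the series converges in ℤ_5 to 1/(1 − a) = 1/(1 − 285) = -1/284. Expand this rational in ℤ_5: compute digits iteratively via d_i = x_i mod 5, x_{i+1} = (x_i − d_i)/5. The first 5 digits are (1, 2, 0, 0, 0).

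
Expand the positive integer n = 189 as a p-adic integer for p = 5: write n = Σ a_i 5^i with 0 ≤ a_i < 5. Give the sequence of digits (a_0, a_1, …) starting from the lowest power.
(a_0, a_1, …) = (4, 2, 2, 1)

Repeated division by 5 gives the digits low-to-high: 189 = 4 + 2·5^1 + 2·5^2 + 1·5^3. Digit sequence: (4, 2, 2, 1).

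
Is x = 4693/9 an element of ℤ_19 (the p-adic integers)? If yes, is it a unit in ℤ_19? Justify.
x ∈ ℤ_19 but not a unit; v_19(x) = 2 > 0

ℤ_19 = {x ∈ ℚ_19 : v_19(x) ≥ 0} and ℤ_19^× = {x ∈ ℤ_19 : v_19(x) = 0}. Here v_19(4693/9) = v_19(num) − v_19(den) = 2; compare against these criteria.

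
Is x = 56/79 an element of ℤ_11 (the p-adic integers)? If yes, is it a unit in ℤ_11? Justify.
x ∈ ℤ_11^× (unit); v_11(x) = 0

ℤ_11 = {x ∈ ℚ_11 : v_11(x) ≥ 0} and ℤ_11^× = {x ∈ ℤ_11 : v_11(x) = 0}. Here v_11(56/79) = v_11(num) − v_11(den) = 0; compare against these criteria.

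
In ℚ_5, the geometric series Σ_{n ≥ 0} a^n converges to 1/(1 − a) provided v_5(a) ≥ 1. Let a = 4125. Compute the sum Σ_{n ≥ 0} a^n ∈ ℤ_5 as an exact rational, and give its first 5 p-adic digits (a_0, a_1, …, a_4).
Σ a^n = 1/(1 − a) = -1/4124;  first 5 digits = (1, 0, 0, 3, 1)

v_5(a) = 3 ≥ 1, so the series converges in ℤ_5 to 1/(1 − a) = 1/(1 − 4125) = -1/4124. Expand this rational in ℤ_5: compute digits iteratively via d_i = x_i mod 5, x_{i+1} = (x_i − d_i)/5. The first 5 digits are (1, 0, 0, 3, 1).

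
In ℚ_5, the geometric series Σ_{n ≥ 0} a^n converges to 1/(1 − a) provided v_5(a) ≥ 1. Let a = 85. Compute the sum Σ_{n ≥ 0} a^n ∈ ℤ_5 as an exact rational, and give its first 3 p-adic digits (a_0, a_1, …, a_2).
Σ a^n = 1/(1 − a) = -1/84;  first 3 digits = (1, 2, 2)

v_5(a) = 1 ≥ 1, so the series converges in ℤ_5 to 1/(1 − a) = 1/(1 − 85) = -1/84. Expand this rational in ℤ_5: compute digits iteratively via d_i = x_i mod 5, x_{i+1} = (x_i − d_i)/5. The first 3 digits are (1, 2, 2).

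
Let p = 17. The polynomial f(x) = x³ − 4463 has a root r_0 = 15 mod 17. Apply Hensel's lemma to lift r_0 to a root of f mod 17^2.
r_1 = 202 (mod 289)

Hensel: r_{i+1} = r_i − f(r_i)/f′(r_i) mod 17^{i+2}, where f′(x) = 3x². Iterate:
  r_0 = 15 (mod 17)
  r_1 = 202 (mod 289)
Final: r = 202 with f(r) ≡ 0 mod 17^2.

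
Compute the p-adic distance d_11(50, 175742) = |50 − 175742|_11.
d_11(50, 175742) = 1/14641

Step 1 — x − y = 50 − 175742 = -175692. Step 2 — v_11(-175692) = 4 (factor: -175692 = −(11^4 · 12); the sign does not affect v_p). Step 3 — |x − y|_11 = 11^{-4} = 1/14641.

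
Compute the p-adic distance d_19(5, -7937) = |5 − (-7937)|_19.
d_19(5, -7937) = 1/361

Step 1 — x − y = 5 − (-7937) = 7942. Step 2 — v_19(7942) = 2 (factor: 7942 = (19^2 · 22); the sign does not affect v_p). Step 3 — |x − y|_19 = 19^{-2} = 1/361.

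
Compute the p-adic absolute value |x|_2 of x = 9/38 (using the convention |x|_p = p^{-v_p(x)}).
|9/38|_2 = 2

Step 1 — compute v_2(x) by factoring powers of 2 out of the numerator and denominator: v_2(9/38) = -1. Step 2 — apply |x|_p = p^{-v_p(x)} = 2^{1} = 2.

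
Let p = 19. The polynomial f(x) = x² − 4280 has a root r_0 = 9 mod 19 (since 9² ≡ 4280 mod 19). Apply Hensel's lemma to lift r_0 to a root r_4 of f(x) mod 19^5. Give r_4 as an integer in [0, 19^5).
r_4 = 1936546 (mod 2476099)

Hensel's recurrence: r_{i+1} = r_i − f(r_i)·(f′(r_i))^{-1} mod 19^{i+2}, with f′(x) = 2x. Iterate:
  r_0 = 9 (mod 19)
  r_1 = 142 (mod 361)
  r_2 = 2308 (mod 6859)
  r_3 = 112052 (mod 130321)
  r_4 = 1936546 (mod 2476099)
Final: r_4 = 1936546, and one checks f(r_4) ≡ 0 mod 19^5.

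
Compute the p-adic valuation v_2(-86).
v_2(-86) = 1

v_2(n) is the largest exponent k such that 2^k divides n. Factor out: -86 = -2^1 · 43. (Sign doesn't affect v_p.) So v_2(-86) = 1.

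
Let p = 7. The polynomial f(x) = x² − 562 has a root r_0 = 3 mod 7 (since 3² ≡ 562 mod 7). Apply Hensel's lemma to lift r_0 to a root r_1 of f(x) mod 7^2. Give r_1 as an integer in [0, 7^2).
r_1 = 38 (mod 49)

Hensel's recurrence: r_{i+1} = r_i − f(r_i)·(f′(r_i))^{-1} mod 7^{i+2}, with f′(x) = 2x. Iterate:
  r_0 = 3 (mod 7)
  r_1 = 38 (mod 49)
Final: r_1 = 38, and one checks f(r_1) ≡ 0 mod 7^2.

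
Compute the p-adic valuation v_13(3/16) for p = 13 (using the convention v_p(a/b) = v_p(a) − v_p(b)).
v_13(3/16) = 0

Factor powers of 13 from the numerator and denominator of the reduced fraction: 3 = 13^0 · 3 and 16 = 13^0 · 16. Apply v_p(a/b) = v_p(a) − v_p(b): v_13(3/16) = 0 − 0 = 0.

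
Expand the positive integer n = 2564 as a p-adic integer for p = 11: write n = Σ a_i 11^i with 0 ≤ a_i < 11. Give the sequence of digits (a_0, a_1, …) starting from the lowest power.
(a_0, a_1, …) = (1, 2, 10, 1)

Repeated division by 11 gives the digits low-to-high: 2564 = 1 + 2·11^1 + 10·11^2 + 1·11^3. Digit sequence: (1, 2, 10, 1).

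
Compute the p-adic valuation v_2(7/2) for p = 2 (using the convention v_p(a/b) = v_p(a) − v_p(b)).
v_2(7/2) = -1

Factor powers of 2 from the numerator and denominator of the reduced fraction: 7 = 2^0 · 7 and 2 = 2^1 · 1. Apply v_p(a/b) = v_p(a) − v_p(b): v_2(7/2) = 0 − 1 = -1.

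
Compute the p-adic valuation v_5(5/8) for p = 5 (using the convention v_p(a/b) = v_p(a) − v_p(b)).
v_5(5/8) = 1

Factor powers of 5 from the numerator and denominator of the reduced fraction: 5 = 5^1 · 1 and 8 = 5^0 · 8. Apply v_p(a/b) = v_p(a) − v_p(b): v_5(5/8) = 1 − 0 = 1.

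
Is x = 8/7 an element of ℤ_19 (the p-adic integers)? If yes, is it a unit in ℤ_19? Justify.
x ∈ ℤ_19^× (unit); v_19(x) = 0

ℤ_19 = {x ∈ ℚ_19 : v_19(x) ≥ 0} and ℤ_19^× = {x ∈ ℤ_19 : v_19(x) = 0}. Here v_19(8/7) = v_19(num) − v_19(den) = 0; compare against these criteria.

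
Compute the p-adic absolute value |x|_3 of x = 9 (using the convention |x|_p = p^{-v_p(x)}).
|9|_3 = 1/9

Step 1 — compute v_3(x) by factoring powers of 3 out of the numerator and denominator: v_3(9) = 2. Step 2 — apply |x|_p = p^{-v_p(x)} = 3^{-2} = 1/9.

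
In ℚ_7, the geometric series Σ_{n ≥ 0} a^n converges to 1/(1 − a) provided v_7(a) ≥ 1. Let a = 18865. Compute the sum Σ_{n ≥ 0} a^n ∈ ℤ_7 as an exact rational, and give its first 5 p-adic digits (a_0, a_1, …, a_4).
Σ a^n = 1/(1 − a) = -1/18864;  first 5 digits = (1, 0, 0, 6, 0)

v_7(a) = 3 ≥ 1, so the series converges in ℤ_7 to 1/(1 − a) = 1/(1 − 18865) = -1/18864. Expand this rational in ℤ_7: compute digits iteratively via d_i = x_i mod 7, x_{i+1} = (x_i − d_i)/7. The first 5 digits are (1, 0, 0, 6, 0).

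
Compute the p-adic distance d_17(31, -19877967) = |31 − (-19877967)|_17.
d_17(31, -19877967) = 1/1419857

Step 1 — x − y = 31 − (-19877967) = 19877998. Step 2 — v_17(19877998) = 5 (factor: 19877998 = (17^5 · 14); the sign does not affect v_p). Step 3 — |x − y|_17 = 17^{-5} = 1/1419857.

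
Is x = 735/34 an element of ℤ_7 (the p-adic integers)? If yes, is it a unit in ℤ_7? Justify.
x ∈ ℤ_7 but not a unit; v_7(x) = 2 > 0

ℤ_7 = {x ∈ ℚ_7 : v_7(x) ≥ 0} and ℤ_7^× = {x ∈ ℤ_7 : v_7(x) = 0}. Here v_7(735/34) = v_7(num) − v_7(den) = 2; compare against these criteria.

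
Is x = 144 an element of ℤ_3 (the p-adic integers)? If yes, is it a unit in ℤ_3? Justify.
x ∈ ℤ_3 but not a unit; v_3(x) = 2 > 0

ℤ_3 = {x ∈ ℚ_3 : v_3(x) ≥ 0} and ℤ_3^× = {x ∈ ℤ_3 : v_3(x) = 0}. Here v_3(144) = v_3(num) − v_3(den) = 2; compare against these criteria.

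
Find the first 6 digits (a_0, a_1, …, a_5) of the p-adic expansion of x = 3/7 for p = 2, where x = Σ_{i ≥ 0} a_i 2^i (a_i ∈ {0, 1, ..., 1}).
(a_0, …, a_5) = (1, 0, 1, 0, 0, 1)

v_2(3/7) = 0 (numerator and denominator both coprime to 2), so x ∈ ℤ_2^×. Compute digits iteratively via a_i = x_i mod 2, x_{i+1} = (x_i − a_i)/2, with x_0 = x:
  x_0 = 3/7;  a_0 = 1;  x_1 = (x_0 − 1)/2 = -2/7
  x_1 = -2/7;  a_1 = 0;  x_2 = (x_1 − 0)/2 = -1/7
  x_2 = -1/7;  a_2 = 1;  x_3 = (x_2 − 1)/2 = -4/7
  x_3 = -4/7;  a_3 = 0;  x_4 = (x_3 − 0)/2 = -2/7
  x_4 = -2/7;  a_4 = 0;  x_5 = (x_4 − 0)/2 = -1/7
  x_5 = -1/7;  a_5 = 1;  x_6 = (x_5 − 1)/2 = -4/7
Digits: (1, 0, 1, 0, 0, 1).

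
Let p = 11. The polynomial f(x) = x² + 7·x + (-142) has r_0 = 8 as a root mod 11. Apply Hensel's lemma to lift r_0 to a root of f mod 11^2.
r_1 = 30 (mod 121)

Hensel: r_{i+1} = r_i − f(r_i)·(f′(r_i))^{-1} mod 11^{i+2}, f′(x) = 2x + 7. Iterate:
  r_0 = 8 (mod 11)
  r_1 = 30 (mod 121)
Final: r = 30 satisfies f(r) ≡ 0 mod 11^2.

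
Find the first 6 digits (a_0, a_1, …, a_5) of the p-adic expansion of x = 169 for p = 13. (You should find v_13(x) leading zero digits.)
(a_0, …, a_5) = (0, 0, 1, 0, 0, 0)

v_13(169) = 2, so a_0 = ... = a_1 = 0. Factor out: x = 13^2 · u with u = 1 a unit in ℤ_13. Expand u iteratively via a_{v+i} = u_i mod 13, u_{i+1} = (u_i − a_{v+i})/13:
  u_0 = 1;  a_2 = 1;  u_1 = (u_0 − 1)/13 = 0
  u_1 = 0;  a_3 = 0;  u_2 = (u_1 − 0)/13 = 0
  u_2 = 0;  a_4 = 0;  u_3 = (u_2 − 0)/13 = 0
  u_3 = 0;  a_5 = 0;  u_4 = (u_3 − 0)/13 = 0
Digits: (0, 0, 1, 0, 0, 0).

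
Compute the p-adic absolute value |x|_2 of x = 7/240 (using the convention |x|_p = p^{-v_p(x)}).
|7/240|_2 = 16

Step 1 — compute v_2(x) by factoring powers of 2 out of the numerator and denominator: v_2(7/240) = -4. Step 2 — apply |x|_p = p^{-v_p(x)} = 2^{4} = 16.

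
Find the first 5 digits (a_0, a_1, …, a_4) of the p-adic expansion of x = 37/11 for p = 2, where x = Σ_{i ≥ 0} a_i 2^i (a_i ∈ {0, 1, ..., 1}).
(a_0, …, a_4) = (1, 1, 1, 1, 0)

v_2(37/11) = 0 (numerator and denominator both coprime to 2), so x ∈ ℤ_2^×. Compute digits iteratively via a_i = x_i mod 2, x_{i+1} = (x_i − a_i)/2, with x_0 = x:
  x_0 = 37/11;  a_0 = 1;  x_1 = (x_0 − 1)/2 = 13/11
  x_1 = 13/11;  a_1 = 1;  x_2 = (x_1 − 1)/2 = 1/11
  x_2 = 1/11;  a_2 = 1;  x_3 = (x_2 − 1)/2 = -5/11
  x_3 = -5/11;  a_3 = 1;  x_4 = (x_3 − 1)/2 = -8/11
  x_4 = -8/11;  a_4 = 0;  x_5 = (x_4 − 0)/2 = -4/11
Digits: (1, 1, 1, 1, 0).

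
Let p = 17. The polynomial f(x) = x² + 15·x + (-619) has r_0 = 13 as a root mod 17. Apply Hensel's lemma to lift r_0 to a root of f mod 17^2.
r_1 = 132 (mod 289)

Hensel: r_{i+1} = r_i − f(r_i)·(f′(r_i))^{-1} mod 17^{i+2}, f′(x) = 2x + 15. Iterate:
  r_0 = 13 (mod 17)
  r_1 = 132 (mod 289)
Final: r = 132 satisfies f(r) ≡ 0 mod 17^2.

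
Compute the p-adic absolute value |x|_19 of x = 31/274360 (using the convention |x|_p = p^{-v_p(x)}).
|31/274360|_19 = 6859

Step 1 — compute v_19(x) by factoring powers of 19 out of the numerator and denominator: v_19(31/274360) = -3. Step 2 — apply |x|_p = p^{-v_p(x)} = 19^{3} = 6859.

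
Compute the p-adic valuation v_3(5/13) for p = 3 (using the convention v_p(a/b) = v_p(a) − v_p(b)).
v_3(5/13) = 0

Factor powers of 3 from the numerator and denominator of the reduced fraction: 5 = 3^0 · 5 and 13 = 3^0 · 13. Apply v_p(a/b) = v_p(a) − v_p(b): v_3(5/13) = 0 − 0 = 0.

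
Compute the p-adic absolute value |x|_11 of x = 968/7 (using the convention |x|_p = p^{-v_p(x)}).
|968/7|_11 = 1/121

Step 1 — compute v_11(x) by factoring powers of 11 out of the numerator and denominator: v_11(968/7) = 2. Step 2 — apply |x|_p = p^{-v_p(x)} = 11^{-2} = 1/121.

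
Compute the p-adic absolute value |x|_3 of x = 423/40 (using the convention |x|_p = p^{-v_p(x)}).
|423/40|_3 = 1/9

Step 1 — compute v_3(x) by factoring powers of 3 out of the numerator and denominator: v_3(423/40) = 2. Step 2 — apply |x|_p = p^{-v_p(x)} = 3^{-2} = 1/9.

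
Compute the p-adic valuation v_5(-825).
v_5(-825) = 2

v_5(n) is the largest exponent k such that 5^k divides n. Factor out: -825 = -5^2 · 33. (Sign doesn't affect v_p.) So v_5(-825) = 2.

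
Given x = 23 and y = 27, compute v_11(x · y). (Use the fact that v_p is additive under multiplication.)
v_11(621) = 0

v_p(x) = 0 (factor: 23 = 11^0 · 23); v_p(y) = 0 (factor: 27 = 11^0 · 27). Additivity: v_p(xy) = v_p(x) + v_p(y) = 0 + 0 = 0. (Direct check: xy = 621 = 11^0 · (621).)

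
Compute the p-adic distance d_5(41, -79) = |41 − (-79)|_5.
d_5(41, -79) = 1/5

Step 1 — x − y = 41 − (-79) = 120. Step 2 — v_5(120) = 1 (factor: 120 = (5^1 · 24); the sign does not affect v_p). Step 3 — |x − y|_5 = 5^{-1} = 1/5.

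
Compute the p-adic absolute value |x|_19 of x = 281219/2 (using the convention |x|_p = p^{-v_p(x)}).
|281219/2|_19 = 1/6859

Step 1 — compute v_19(x) by factoring powers of 19 out of the numerator and denominator: v_19(281219/2) = 3. Step 2 — apply |x|_p = p^{-v_p(x)} = 19^{-3} = 1/6859.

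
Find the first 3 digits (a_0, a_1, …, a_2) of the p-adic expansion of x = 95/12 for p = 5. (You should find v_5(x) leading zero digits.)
(a_0, …, a_2) = (0, 2, 2)

v_5(95/12) = 1, so a_0 = ... = a_0 = 0. Factor out: x = 5^1 · u with u = 19/12 a unit in ℤ_5. Expand u iteratively via a_{v+i} = u_i mod 5, u_{i+1} = (u_i − a_{v+i})/5:
  u_0 = 19/12;  a_1 = 2;  u_1 = (u_0 − 2)/5 = -1/12
  u_1 = -1/12;  a_2 = 2;  u_2 = (u_1 − 2)/5 = -5/12
Digits: (0, 2, 2).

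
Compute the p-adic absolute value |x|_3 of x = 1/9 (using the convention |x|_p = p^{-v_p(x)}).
|1/9|_3 = 9

Step 1 — compute v_3(x) by factoring powers of 3 out of the numerator and denominator: v_3(1/9) = -2. Step 2 — apply |x|_p = p^{-v_p(x)} = 3^{2} = 9.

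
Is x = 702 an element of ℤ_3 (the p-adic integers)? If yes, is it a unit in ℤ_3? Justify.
x ∈ ℤ_3 but not a unit; v_3(x) = 3 > 0

ℤ_3 = {x ∈ ℚ_3 : v_3(x) ≥ 0} and ℤ_3^× = {x ∈ ℤ_3 : v_3(x) = 0}. Here v_3(702) = v_3(num) − v_3(den) = 3; compare against these criteria.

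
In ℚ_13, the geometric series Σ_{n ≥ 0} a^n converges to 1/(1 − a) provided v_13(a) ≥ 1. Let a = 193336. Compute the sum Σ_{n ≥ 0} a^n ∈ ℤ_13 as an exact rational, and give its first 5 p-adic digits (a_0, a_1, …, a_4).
Σ a^n = 1/(1 − a) = -1/193335;  first 5 digits = (1, 0, 0, 10, 6)

v_13(a) = 3 ≥ 1, so the series converges in ℤ_13 to 1/(1 − a) = 1/(1 − 193336) = -1/193335. Expand this rational in ℤ_13: compute digits iteratively via d_i = x_i mod 13, x_{i+1} = (x_i − d_i)/13. The first 5 digits are (1, 0, 0, 10, 6).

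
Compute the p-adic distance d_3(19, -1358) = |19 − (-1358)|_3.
d_3(19, -1358) = 1/81

Step 1 — x − y = 19 − (-1358) = 1377. Step 2 — v_3(1377) = 4 (factor: 1377 = (3^4 · 17); the sign does not affect v_p). Step 3 — |x − y|_3 = 3^{-4} = 1/81.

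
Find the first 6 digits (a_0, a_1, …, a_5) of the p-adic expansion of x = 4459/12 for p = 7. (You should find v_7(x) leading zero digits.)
(a_0, …, a_5) = (0, 0, 0, 4, 6, 2)

v_7(4459/12) = 3, so a_0 = ... = a_2 = 0. Factor out: x = 7^3 · u with u = 13/12 a unit in ℤ_7. Expand u iteratively via a_{v+i} = u_i mod 7, u_{i+1} = (u_i − a_{v+i})/7:
  u_0 = 13/12;  a_3 = 4;  u_1 = (u_0 − 4)/7 = -5/12
  u_1 = -5/12;  a_4 = 6;  u_2 = (u_1 − 6)/7 = -11/12
  u_2 = -11/12;  a_5 = 2;  u_3 = (u_2 − 2)/7 = -5/12
Digits: (0, 0, 0, 4, 6, 2).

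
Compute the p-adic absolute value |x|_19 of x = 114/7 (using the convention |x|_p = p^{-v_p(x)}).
|114/7|_19 = 1/19

Step 1 — compute v_19(x) by factoring powers of 19 out of the numerator and denominator: v_19(114/7) = 1. Step 2 — apply |x|_p = p^{-v_p(x)} = 19^{-1} = 1/19.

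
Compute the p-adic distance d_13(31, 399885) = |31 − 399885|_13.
d_13(31, 399885) = 1/28561

Step 1 — x − y = 31 − 399885 = -399854. Step 2 — v_13(-399854) = 4 (factor: -399854 = −(13^4 · 14); the sign does not affect v_p). Step 3 — |x − y|_13 = 13^{-4} = 1/28561.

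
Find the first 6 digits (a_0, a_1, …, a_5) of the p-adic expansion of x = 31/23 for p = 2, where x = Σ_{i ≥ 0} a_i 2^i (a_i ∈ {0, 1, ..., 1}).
(a_0, …, a_5) = (1, 0, 0, 1, 1, 1)

v_2(31/23) = 0 (numerator and denominator both coprime to 2), so x ∈ ℤ_2^×. Compute digits iteratively via a_i = x_i mod 2, x_{i+1} = (x_i − a_i)/2, with x_0 = x:
  x_0 = 31/23;  a_0 = 1;  x_1 = (x_0 − 1)/2 = 4/23
  x_1 = 4/23;  a_1 = 0;  x_2 = (x_1 − 0)/2 = 2/23
  x_2 = 2/23;  a_2 = 0;  x_3 = (x_2 − 0)/2 = 1/23
  x_3 = 1/23;  a_3 = 1;  x_4 = (x_3 − 1)/2 = -11/23
  x_4 = -11/23;  a_4 = 1;  x_5 = (x_4 − 1)/2 = -17/23
  x_5 = -17/23;  a_5 = 1;  x_6 = (x_5 − 1)/2 = -20/23
Digits: (1, 0, 0, 1, 1, 1).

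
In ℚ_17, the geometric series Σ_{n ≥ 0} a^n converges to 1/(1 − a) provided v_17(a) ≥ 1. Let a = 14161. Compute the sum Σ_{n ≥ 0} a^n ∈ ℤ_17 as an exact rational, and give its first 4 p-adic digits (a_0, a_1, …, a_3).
Σ a^n = 1/(1 − a) = -1/14160;  first 4 digits = (1, 0, 15, 2)

v_17(a) = 2 ≥ 1, so the series converges in ℤ_17 to 1/(1 − a) = 1/(1 − 14161) = -1/14160. Expand this rational in ℤ_17: compute digits iteratively via d_i = x_i mod 17, x_{i+1} = (x_i − d_i)/17. The first 4 digits are (1, 0, 15, 2).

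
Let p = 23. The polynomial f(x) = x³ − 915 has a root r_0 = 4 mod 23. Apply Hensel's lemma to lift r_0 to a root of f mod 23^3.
r_2 = 5455 (mod 12167)

Hensel: r_{i+1} = r_i − f(r_i)/f′(r_i) mod 23^{i+2}, where f′(x) = 3x². Iterate:
  r_0 = 4 (mod 23)
  r_1 = 165 (mod 529)
  r_2 = 5455 (mod 12167)
Final: r = 5455 with f(r) ≡ 0 mod 23^3.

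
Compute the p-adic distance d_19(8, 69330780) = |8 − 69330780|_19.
d_19(8, 69330780) = 1/2476099

Step 1 — x − y = 8 − 69330780 = -69330772. Step 2 — v_19(-69330772) = 5 (factor: -69330772 = −(19^5 · 28); the sign does not affect v_p). Step 3 — |x − y|_19 = 19^{-5} = 1/2476099.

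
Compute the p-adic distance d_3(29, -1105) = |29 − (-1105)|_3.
d_3(29, -1105) = 1/81

Step 1 — x − y = 29 − (-1105) = 1134. Step 2 — v_3(1134) = 4 (factor: 1134 = (3^4 · 14); the sign does not affect v_p). Step 3 — |x − y|_3 = 3^{-4} = 1/81.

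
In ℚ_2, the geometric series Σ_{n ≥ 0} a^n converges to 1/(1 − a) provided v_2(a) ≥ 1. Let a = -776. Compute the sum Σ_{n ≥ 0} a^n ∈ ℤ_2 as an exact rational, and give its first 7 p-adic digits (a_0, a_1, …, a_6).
Σ a^n = 1/(1 − a) = 1/777;  first 7 digits = (1, 0, 0, 1, 1, 1, 0)

v_2(a) = 3 ≥ 1, so the series converges in ℤ_2 to 1/(1 − a) = 1/(1 − (-776)) = 1/777. Expand this rational in ℤ_2: compute digits iteratively via d_i = x_i mod 2, x_{i+1} = (x_i − d_i)/2. The first 7 digits are (1, 0, 0, 1, 1, 1, 0).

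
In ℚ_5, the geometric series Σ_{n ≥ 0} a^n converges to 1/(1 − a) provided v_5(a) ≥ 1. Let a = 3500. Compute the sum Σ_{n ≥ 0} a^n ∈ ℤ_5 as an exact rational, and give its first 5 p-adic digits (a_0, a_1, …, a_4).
Σ a^n = 1/(1 − a) = -1/3499;  first 5 digits = (1, 0, 0, 3, 0)

v_5(a) = 3 ≥ 1, so the series converges in ℤ_5 to 1/(1 − a) = 1/(1 − 3500) = -1/3499. Expand this rational in ℤ_5: compute digits iteratively via d_i = x_i mod 5, x_{i+1} = (x_i − d_i)/5. The first 5 digits are (1, 0, 0, 3, 0).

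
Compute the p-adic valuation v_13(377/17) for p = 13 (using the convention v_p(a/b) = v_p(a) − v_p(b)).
v_13(377/17) = 1

Factor powers of 13 from the numerator and denominator of the reduced fraction: 377 = 13^1 · 29 and 17 = 13^0 · 17. Apply v_p(a/b) = v_p(a) − v_p(b): v_13(377/17) = 1 − 0 = 1.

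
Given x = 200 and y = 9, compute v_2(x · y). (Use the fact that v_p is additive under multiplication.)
v_2(1800) = 3

v_p(x) = 3 (factor: 200 = 2^3 · 25); v_p(y) = 0 (factor: 9 = 2^0 · 9). Additivity: v_p(xy) = v_p(x) + v_p(y) = 3 + 0 = 3. (Direct check: xy = 1800 = 2^3 · (225).)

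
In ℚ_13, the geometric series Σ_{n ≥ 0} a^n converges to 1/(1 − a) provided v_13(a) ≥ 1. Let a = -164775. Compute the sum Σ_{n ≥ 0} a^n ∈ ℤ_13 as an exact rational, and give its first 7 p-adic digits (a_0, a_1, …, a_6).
Σ a^n = 1/(1 − a) = 1/164776;  first 7 digits = (1, 0, 0, 3, 7, 12, 8)

v_13(a) = 3 ≥ 1, so the series converges in ℤ_13 to 1/(1 − a) = 1/(1 − (-164775)) = 1/164776. Expand this rational in ℤ_13: compute digits iteratively via d_i = x_i mod 13, x_{i+1} = (x_i − d_i)/13. The first 7 digits are (1, 0, 0, 3, 7, 12, 8).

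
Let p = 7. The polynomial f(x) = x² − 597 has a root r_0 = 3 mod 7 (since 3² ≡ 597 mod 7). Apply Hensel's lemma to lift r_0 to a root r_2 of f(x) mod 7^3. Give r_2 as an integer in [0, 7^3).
r_2 = 101 (mod 343)

Hensel's recurrence: r_{i+1} = r_i − f(r_i)·(f′(r_i))^{-1} mod 7^{i+2}, with f′(x) = 2x. Iterate:
  r_0 = 3 (mod 7)
  r_1 = 3 (mod 49)
  r_2 = 101 (mod 343)
Final: r_2 = 101, and one checks f(r_2) ≡ 0 mod 7^3.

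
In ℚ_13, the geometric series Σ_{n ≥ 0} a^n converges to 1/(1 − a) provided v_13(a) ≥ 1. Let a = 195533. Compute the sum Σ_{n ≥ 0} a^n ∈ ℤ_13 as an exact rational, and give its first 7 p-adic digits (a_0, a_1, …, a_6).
Σ a^n = 1/(1 − a) = -1/195532;  first 7 digits = (1, 0, 0, 11, 6, 0, 4)

v_13(a) = 3 ≥ 1, so the series converges in ℤ_13 to 1/(1 − a) = 1/(1 − 195533) = -1/195532. Expand this rational in ℤ_13: compute digits iteratively via d_i = x_i mod 13, x_{i+1} = (x_i − d_i)/13. The first 7 digits are (1, 0, 0, 11, 6, 0, 4).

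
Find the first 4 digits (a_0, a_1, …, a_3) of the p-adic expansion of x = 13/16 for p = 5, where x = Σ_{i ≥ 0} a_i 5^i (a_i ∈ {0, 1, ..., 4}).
(a_0, …, a_3) = (3, 3, 4, 0)

v_5(13/16) = 0 (numerator and denominator both coprime to 5), so x ∈ ℤ_5^×. Compute digits iteratively via a_i = x_i mod 5, x_{i+1} = (x_i − a_i)/5, with x_0 = x:
  x_0 = 13/16;  a_0 = 3;  x_1 = (x_0 − 3)/5 = -7/16
  x_1 = -7/16;  a_1 = 3;  x_2 = (x_1 − 3)/5 = -11/16
  x_2 = -11/16;  a_2 = 4;  x_3 = (x_2 − 4)/5 = -15/16
  x_3 = -15/16;  a_3 = 0;  x_4 = (x_3 − 0)/5 = -3/16
Digits: (3, 3, 4, 0).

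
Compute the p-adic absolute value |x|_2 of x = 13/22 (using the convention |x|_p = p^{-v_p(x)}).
|13/22|_2 = 2

Step 1 — compute v_2(x) by factoring powers of 2 out of the numerator and denominator: v_2(13/22) = -1. Step 2 — apply |x|_p = p^{-v_p(x)} = 2^{1} = 2.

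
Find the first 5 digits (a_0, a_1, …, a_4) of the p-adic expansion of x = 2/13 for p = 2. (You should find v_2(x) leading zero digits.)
(a_0, …, a_4) = (0, 1, 0, 1, 0)

v_2(2/13) = 1, so a_0 = ... = a_0 = 0. Factor out: x = 2^1 · u with u = 1/13 a unit in ℤ_2. Expand u iteratively via a_{v+i} = u_i mod 2, u_{i+1} = (u_i − a_{v+i})/2:
  u_0 = 1/13;  a_1 = 1;  u_1 = (u_0 − 1)/2 = -6/13
  u_1 = -6/13;  a_2 = 0;  u_2 = (u_1 − 0)/2 = -3/13
  u_2 = -3/13;  a_3 = 1;  u_3 = (u_2 − 1)/2 = -8/13
  u_3 = -8/13;  a_4 = 0;  u_4 = (u_3 − 0)/2 = -4/13
Digits: (0, 1, 0, 1, 0).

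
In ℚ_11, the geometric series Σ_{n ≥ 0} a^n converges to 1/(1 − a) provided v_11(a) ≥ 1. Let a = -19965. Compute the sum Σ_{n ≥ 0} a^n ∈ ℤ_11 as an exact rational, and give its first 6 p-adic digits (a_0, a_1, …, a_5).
Σ a^n = 1/(1 − a) = 1/19966;  first 6 digits = (1, 0, 0, 7, 9, 10)

v_11(a) = 3 ≥ 1, so the series converges in ℤ_11 to 1/(1 − a) = 1/(1 − (-19965)) = 1/19966. Expand this rational in ℤ_11: compute digits iteratively via d_i = x_i mod 11, x_{i+1} = (x_i − d_i)/11. The first 6 digits are (1, 0, 0, 7, 9, 10).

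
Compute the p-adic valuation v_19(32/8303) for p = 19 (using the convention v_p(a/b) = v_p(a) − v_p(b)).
v_19(32/8303) = -2

Factor powers of 19 from the numerator and denominator of the reduced fraction: 32 = 19^0 · 32 and 8303 = 19^2 · 23. Apply v_p(a/b) = v_p(a) − v_p(b): v_19(32/8303) = 0 − 2 = -2.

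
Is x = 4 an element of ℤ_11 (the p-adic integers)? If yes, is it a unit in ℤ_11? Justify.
x ∈ ℤ_11^× (unit); v_11(x) = 0

ℤ_11 = {x ∈ ℚ_11 : v_11(x) ≥ 0} and ℤ_11^× = {x ∈ ℤ_11 : v_11(x) = 0}. Here v_11(4) = v_11(num) − v_11(den) = 0; compare against these criteria.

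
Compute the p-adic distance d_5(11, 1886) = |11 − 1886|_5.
d_5(11, 1886) = 1/625

Step 1 — x − y = 11 − 1886 = -1875. Step 2 — v_5(-1875) = 4 (factor: -1875 = −(5^4 · 3); the sign does not affect v_p). Step 3 — |x − y|_5 = 5^{-4} = 1/625.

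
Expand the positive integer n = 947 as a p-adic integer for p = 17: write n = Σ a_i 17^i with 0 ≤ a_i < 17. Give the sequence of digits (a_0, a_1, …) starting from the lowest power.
(a_0, a_1, …) = (12, 4, 3)

Repeated division by 17 gives the digits low-to-high: 947 = 12 + 4·17^1 + 3·17^2. Digit sequence: (12, 4, 3).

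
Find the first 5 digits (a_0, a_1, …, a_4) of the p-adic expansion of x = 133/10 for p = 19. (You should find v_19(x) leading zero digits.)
(a_0, …, a_4) = (0, 14, 5, 13, 5)

v_19(133/10) = 1, so a_0 = ... = a_0 = 0. Factor out: x = 19^1 · u with u = 7/10 a unit in ℤ_19. Expand u iteratively via a_{v+i} = u_i mod 19, u_{i+1} = (u_i − a_{v+i})/19:
  u_0 = 7/10;  a_1 = 14;  u_1 = (u_0 − 14)/19 = -7/10
  u_1 = -7/10;  a_2 = 5;  u_2 = (u_1 − 5)/19 = -3/10
  u_2 = -3/10;  a_3 = 13;  u_3 = (u_2 − 13)/19 = -7/10
  u_3 = -7/10;  a_4 = 5;  u_4 = (u_3 − 5)/19 = -3/10
Digits: (0, 14, 5, 13, 5).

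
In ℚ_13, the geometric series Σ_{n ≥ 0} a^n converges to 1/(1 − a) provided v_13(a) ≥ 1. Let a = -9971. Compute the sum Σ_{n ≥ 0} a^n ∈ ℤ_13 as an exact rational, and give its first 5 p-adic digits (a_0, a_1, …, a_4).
Σ a^n = 1/(1 − a) = 1/9972;  first 5 digits = (1, 0, 6, 8, 9)

v_13(a) = 2 ≥ 1, so the series converges in ℤ_13 to 1/(1 − a) = 1/(1 − (-9971)) = 1/9972. Expand this rational in ℤ_13: compute digits iteratively via d_i = x_i mod 13, x_{i+1} = (x_i − d_i)/13. The first 5 digits are (1, 0, 6, 8, 9).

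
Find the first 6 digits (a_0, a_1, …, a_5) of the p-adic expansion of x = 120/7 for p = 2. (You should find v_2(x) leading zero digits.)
(a_0, …, a_5) = (0, 0, 0, 1, 0, 0)

v_2(120/7) = 3, so a_0 = ... = a_2 = 0. Factor out: x = 2^3 · u with u = 15/7 a unit in ℤ_2. Expand u iteratively via a_{v+i} = u_i mod 2, u_{i+1} = (u_i − a_{v+i})/2:
  u_0 = 15/7;  a_3 = 1;  u_1 = (u_0 − 1)/2 = 4/7
  u_1 = 4/7;  a_4 = 0;  u_2 = (u_1 − 0)/2 = 2/7
  u_2 = 2/7;  a_5 = 0;  u_3 = (u_2 − 0)/2 = 1/7
Digits: (0, 0, 0, 1, 0, 0).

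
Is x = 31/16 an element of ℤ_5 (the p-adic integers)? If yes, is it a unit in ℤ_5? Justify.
x ∈ ℤ_5^× (unit); v_5(x) = 0

ℤ_5 = {x ∈ ℚ_5 : v_5(x) ≥ 0} and ℤ_5^× = {x ∈ ℤ_5 : v_5(x) = 0}. Here v_5(31/16) = v_5(num) − v_5(den) = 0; compare against these criteria.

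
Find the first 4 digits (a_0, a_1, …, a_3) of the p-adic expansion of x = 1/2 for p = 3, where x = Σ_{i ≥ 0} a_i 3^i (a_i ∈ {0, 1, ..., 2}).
(a_0, …, a_3) = (2, 1, 1, 1)

v_3(1/2) = 0 (numerator and denominator both coprime to 3), so x ∈ ℤ_3^×. Compute digits iteratively via a_i = x_i mod 3, x_{i+1} = (x_i − a_i)/3, with x_0 = x:
  x_0 = 1/2;  a_0 = 2;  x_1 = (x_0 − 2)/3 = -1/2
  x_1 = -1/2;  a_1 = 1;  x_2 = (x_1 − 1)/3 = -1/2
  x_2 = -1/2;  a_2 = 1;  x_3 = (x_2 − 1)/3 = -1/2
  x_3 = -1/2;  a_3 = 1;  x_4 = (x_3 − 1)/3 = -1/2
Digits: (2, 1, 1, 1).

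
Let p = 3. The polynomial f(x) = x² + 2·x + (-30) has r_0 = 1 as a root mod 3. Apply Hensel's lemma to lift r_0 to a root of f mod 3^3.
r_2 = 1 (mod 27)

Hensel: r_{i+1} = r_i − f(r_i)·(f′(r_i))^{-1} mod 3^{i+2}, f′(x) = 2x + 2. Iterate:
  r_0 = 1 (mod 3)
  r_1 = 1 (mod 9)
  r_2 = 1 (mod 27)
Final: r = 1 satisfies f(r) ≡ 0 mod 3^3.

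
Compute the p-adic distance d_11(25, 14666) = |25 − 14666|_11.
d_11(25, 14666) = 1/14641

Step 1 — x − y = 25 − 14666 = -14641. Step 2 — v_11(-14641) = 4 (factor: -14641 = −(11^4 · 1); the sign does not affect v_p). Step 3 — |x − y|_11 = 11^{-4} = 1/14641.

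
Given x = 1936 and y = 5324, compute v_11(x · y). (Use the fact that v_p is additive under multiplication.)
v_11(10307264) = 5

v_p(x) = 2 (factor: 1936 = 11^2 · 16); v_p(y) = 3 (factor: 5324 = 11^3 · 4). Additivity: v_p(xy) = v_p(x) + v_p(y) = 2 + 3 = 5. (Direct check: xy = 10307264 = 11^5 · (64).)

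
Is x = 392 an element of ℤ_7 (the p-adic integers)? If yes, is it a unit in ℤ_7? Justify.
x ∈ ℤ_7 but not a unit; v_7(x) = 2 > 0

ℤ_7 = {x ∈ ℚ_7 : v_7(x) ≥ 0} and ℤ_7^× = {x ∈ ℤ_7 : v_7(x) = 0}. Here v_7(392) = v_7(num) − v_7(den) = 2; compare against these criteria.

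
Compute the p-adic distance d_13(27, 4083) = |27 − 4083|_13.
d_13(27, 4083) = 1/169

Step 1 — x − y = 27 − 4083 = -4056. Step 2 — v_13(-4056) = 2 (factor: -4056 = −(13^2 · 24); the sign does not affect v_p). Step 3 — |x − y|_13 = 13^{-2} = 1/169.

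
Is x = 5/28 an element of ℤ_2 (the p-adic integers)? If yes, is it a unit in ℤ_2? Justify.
x ∉ ℤ_2 (v_2(x) = -2 < 0)

ℤ_2 = {x ∈ ℚ_2 : v_2(x) ≥ 0} and ℤ_2^× = {x ∈ ℤ_2 : v_2(x) = 0}. Here v_2(5/28) = v_2(num) − v_2(den) = -2; compare against these criteria.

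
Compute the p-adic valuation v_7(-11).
v_7(-11) = 0

v_7(n) is the largest exponent k such that 7^k divides n. Factor out: -11 = -7^0 · 11. (Sign doesn't affect v_p.) So v_7(-11) = 0.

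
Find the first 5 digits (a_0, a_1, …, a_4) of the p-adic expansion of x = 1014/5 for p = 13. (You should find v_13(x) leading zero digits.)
(a_0, …, a_4) = (0, 0, 9, 2, 5)

v_13(1014/5) = 2, so a_0 = ... = a_1 = 0. Factor out: x = 13^2 · u with u = 6/5 a unit in ℤ_13. Expand u iteratively via a_{v+i} = u_i mod 13, u_{i+1} = (u_i − a_{v+i})/13:
  u_0 = 6/5;  a_2 = 9;  u_1 = (u_0 − 9)/13 = -3/5
  u_1 = -3/5;  a_3 = 2;  u_2 = (u_1 − 2)/13 = -1/5
  u_2 = -1/5;  a_4 = 5;  u_3 = (u_2 − 5)/13 = -2/5
Digits: (0, 0, 9, 2, 5).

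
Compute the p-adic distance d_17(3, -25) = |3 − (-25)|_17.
d_17(3, -25) = 1

Step 1 — x − y = 3 − (-25) = 28. Step 2 — v_17(28) = 0 (factor: 28 = (17^0 · 28); the sign does not affect v_p). Step 3 — |x − y|_17 = 17^{0} = 1.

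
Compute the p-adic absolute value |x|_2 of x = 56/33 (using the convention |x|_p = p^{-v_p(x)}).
|56/33|_2 = 1/8

Step 1 — compute v_2(x) by factoring powers of 2 out of the numerator and denominator: v_2(56/33) = 3. Step 2 — apply |x|_p = p^{-v_p(x)} = 2^{-3} = 1/8.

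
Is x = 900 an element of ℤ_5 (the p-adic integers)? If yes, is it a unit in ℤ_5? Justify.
x ∈ ℤ_5 but not a unit; v_5(x) = 2 > 0

ℤ_5 = {x ∈ ℚ_5 : v_5(x) ≥ 0} and ℤ_5^× = {x ∈ ℤ_5 : v_5(x) = 0}. Here v_5(900) = v_5(num) − v_5(den) = 2; compare against these criteria.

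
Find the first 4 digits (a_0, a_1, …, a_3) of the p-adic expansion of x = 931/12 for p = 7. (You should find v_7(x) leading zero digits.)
(a_0, …, a_3) = (0, 0, 1, 3)

v_7(931/12) = 2, so a_0 = ... = a_1 = 0. Factor out: x = 7^2 · u with u = 19/12 a unit in ℤ_7. Expand u iteratively via a_{v+i} = u_i mod 7, u_{i+1} = (u_i − a_{v+i})/7:
  u_0 = 19/12;  a_2 = 1;  u_1 = (u_0 − 1)/7 = 1/12
  u_1 = 1/12;  a_3 = 3;  u_2 = (u_1 − 3)/7 = -5/12
Digits: (0, 0, 1, 3).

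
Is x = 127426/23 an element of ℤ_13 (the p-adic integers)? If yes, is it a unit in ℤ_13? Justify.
x ∈ ℤ_13 but not a unit; v_13(x) = 3 > 0

ℤ_13 = {x ∈ ℚ_13 : v_13(x) ≥ 0} and ℤ_13^× = {x ∈ ℤ_13 : v_13(x) = 0}. Here v_13(127426/23) = v_13(num) − v_13(den) = 3; compare against these criteria.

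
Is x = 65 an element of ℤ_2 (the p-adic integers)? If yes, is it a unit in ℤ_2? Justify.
x ∈ ℤ_2^× (unit); v_2(x) = 0

ℤ_2 = {x ∈ ℚ_2 : v_2(x) ≥ 0} and ℤ_2^× = {x ∈ ℤ_2 : v_2(x) = 0}. Here v_2(65) = v_2(num) − v_2(den) = 0; compare against these criteria.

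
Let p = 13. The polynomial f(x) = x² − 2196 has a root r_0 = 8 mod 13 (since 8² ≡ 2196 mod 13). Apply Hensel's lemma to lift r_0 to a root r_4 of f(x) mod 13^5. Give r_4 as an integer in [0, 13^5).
r_4 = 305144 (mod 371293)

Hensel's recurrence: r_{i+1} = r_i − f(r_i)·(f′(r_i))^{-1} mod 13^{i+2}, with f′(x) = 2x. Iterate:
  r_0 = 8 (mod 13)
  r_1 = 99 (mod 169)
  r_2 = 1958 (mod 2197)
  r_3 = 19534 (mod 28561)
  r_4 = 305144 (mod 371293)
Final: r_4 = 305144, and one checks f(r_4) ≡ 0 mod 13^5.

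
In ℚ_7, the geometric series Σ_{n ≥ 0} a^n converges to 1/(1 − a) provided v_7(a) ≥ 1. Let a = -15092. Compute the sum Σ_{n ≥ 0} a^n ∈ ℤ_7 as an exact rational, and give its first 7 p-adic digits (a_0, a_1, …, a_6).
Σ a^n = 1/(1 − a) = 1/15093;  first 7 digits = (1, 0, 0, 5, 0, 6, 3)

v_7(a) = 3 ≥ 1, so the series converges in ℤ_7 to 1/(1 − a) = 1/(1 − (-15092)) = 1/15093. Expand this rational in ℤ_7: compute digits iteratively via d_i = x_i mod 7, x_{i+1} = (x_i − d_i)/7. The first 7 digits are (1, 0, 0, 5, 0, 6, 3).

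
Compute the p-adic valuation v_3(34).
v_3(34) = 0

v_3(n) is the largest exponent k such that 3^k divides n. Factor out: 34 = 3^0 · 34. (Sign doesn't affect v_p.) So v_3(34) = 0.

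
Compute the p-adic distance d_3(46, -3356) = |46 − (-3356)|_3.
d_3(46, -3356) = 1/243

Step 1 — x − y = 46 − (-3356) = 3402. Step 2 — v_3(3402) = 5 (factor: 3402 = (3^5 · 14); the sign does not affect v_p). Step 3 — |x − y|_3 = 3^{-5} = 1/243.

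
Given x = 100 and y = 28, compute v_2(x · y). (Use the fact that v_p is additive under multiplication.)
v_2(2800) = 4

v_p(x) = 2 (factor: 100 = 2^2 · 25); v_p(y) = 2 (factor: 28 = 2^2 · 7). Additivity: v_p(xy) = v_p(x) + v_p(y) = 2 + 2 = 4. (Direct check: xy = 2800 = 2^4 · (175).)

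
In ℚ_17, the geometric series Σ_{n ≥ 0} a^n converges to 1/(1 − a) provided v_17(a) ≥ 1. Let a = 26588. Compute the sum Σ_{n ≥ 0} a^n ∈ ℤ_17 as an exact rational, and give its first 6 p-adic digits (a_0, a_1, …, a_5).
Σ a^n = 1/(1 − a) = -1/26587;  first 6 digits = (1, 0, 7, 5, 15, 4)

v_17(a) = 2 ≥ 1, so the series converges in ℤ_17 to 1/(1 − a) = 1/(1 − 26588) = -1/26587. Expand this rational in ℤ_17: compute digits iteratively via d_i = x_i mod 17, x_{i+1} = (x_i − d_i)/17. The first 6 digits are (1, 0, 7, 5, 15, 4).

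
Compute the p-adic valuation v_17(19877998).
v_17(19877998) = 5

v_17(n) is the largest exponent k such that 17^k divides n. Factor out: 19877998 = 17^5 · 14. (Sign doesn't affect v_p.) So v_17(19877998) = 5.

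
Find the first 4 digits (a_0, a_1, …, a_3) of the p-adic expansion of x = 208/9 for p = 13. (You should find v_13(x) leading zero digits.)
(a_0, …, a_3) = (0, 9, 11, 2)

v_13(208/9) = 1, so a_0 = ... = a_0 = 0. Factor out: x = 13^1 · u with u = 16/9 a unit in ℤ_13. Expand u iteratively via a_{v+i} = u_i mod 13, u_{i+1} = (u_i − a_{v+i})/13:
  u_0 = 16/9;  a_1 = 9;  u_1 = (u_0 − 9)/13 = -5/9
  u_1 = -5/9;  a_2 = 11;  u_2 = (u_1 − 11)/13 = -8/9
  u_2 = -8/9;  a_3 = 2;  u_3 = (u_2 − 2)/13 = -2/9
Digits: (0, 9, 11, 2).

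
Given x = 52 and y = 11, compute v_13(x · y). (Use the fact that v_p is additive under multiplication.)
v_13(572) = 1

v_p(x) = 1 (factor: 52 = 13^1 · 4); v_p(y) = 0 (factor: 11 = 13^0 · 11). Additivity: v_p(xy) = v_p(x) + v_p(y) = 1 + 0 = 1. (Direct check: xy = 572 = 13^1 · (44).)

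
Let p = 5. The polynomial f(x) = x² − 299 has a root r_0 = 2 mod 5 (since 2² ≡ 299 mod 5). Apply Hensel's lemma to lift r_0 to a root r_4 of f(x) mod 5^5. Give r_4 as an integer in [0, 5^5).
r_4 = 2257 (mod 3125)

Hensel's recurrence: r_{i+1} = r_i − f(r_i)·(f′(r_i))^{-1} mod 5^{i+2}, with f′(x) = 2x. Iterate:
  r_0 = 2 (mod 5)
  r_1 = 7 (mod 25)
  r_2 = 7 (mod 125)
  r_3 = 382 (mod 625)
  r_4 = 2257 (mod 3125)
Final: r_4 = 2257, and one checks f(r_4) ≡ 0 mod 5^5.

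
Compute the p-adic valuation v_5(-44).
v_5(-44) = 0

v_5(n) is the largest exponent k such that 5^k divides n. Factor out: -44 = -5^0 · 44. (Sign doesn't affect v_p.) So v_5(-44) = 0.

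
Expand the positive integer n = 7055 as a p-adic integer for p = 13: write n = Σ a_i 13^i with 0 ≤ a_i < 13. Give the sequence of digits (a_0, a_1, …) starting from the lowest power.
(a_0, a_1, …) = (9, 9, 2, 3)

Repeated division by 13 gives the digits low-to-high: 7055 = 9 + 9·13^1 + 2·13^2 + 3·13^3. Digit sequence: (9, 9, 2, 3).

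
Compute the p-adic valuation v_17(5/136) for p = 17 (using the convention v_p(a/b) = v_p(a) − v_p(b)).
v_17(5/136) = -1

Factor powers of 17 from the numerator and denominator of the reduced fraction: 5 = 17^0 · 5 and 136 = 17^1 · 8. Apply v_p(a/b) = v_p(a) − v_p(b): v_17(5/136) = 0 − 1 = -1.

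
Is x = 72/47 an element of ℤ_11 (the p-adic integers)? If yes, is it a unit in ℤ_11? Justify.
x ∈ ℤ_11^× (unit); v_11(x) = 0

ℤ_11 = {x ∈ ℚ_11 : v_11(x) ≥ 0} and ℤ_11^× = {x ∈ ℤ_11 : v_11(x) = 0}. Here v_11(72/47) = v_11(num) − v_11(den) = 0; compare against these criteria.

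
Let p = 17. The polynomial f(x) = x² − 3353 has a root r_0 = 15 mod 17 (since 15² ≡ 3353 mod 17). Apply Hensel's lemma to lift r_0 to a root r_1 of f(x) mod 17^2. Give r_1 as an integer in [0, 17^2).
r_1 = 100 (mod 289)

Hensel's recurrence: r_{i+1} = r_i − f(r_i)·(f′(r_i))^{-1} mod 17^{i+2}, with f′(x) = 2x. Iterate:
  r_0 = 15 (mod 17)
  r_1 = 100 (mod 289)
Final: r_1 = 100, and one checks f(r_1) ≡ 0 mod 17^2.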